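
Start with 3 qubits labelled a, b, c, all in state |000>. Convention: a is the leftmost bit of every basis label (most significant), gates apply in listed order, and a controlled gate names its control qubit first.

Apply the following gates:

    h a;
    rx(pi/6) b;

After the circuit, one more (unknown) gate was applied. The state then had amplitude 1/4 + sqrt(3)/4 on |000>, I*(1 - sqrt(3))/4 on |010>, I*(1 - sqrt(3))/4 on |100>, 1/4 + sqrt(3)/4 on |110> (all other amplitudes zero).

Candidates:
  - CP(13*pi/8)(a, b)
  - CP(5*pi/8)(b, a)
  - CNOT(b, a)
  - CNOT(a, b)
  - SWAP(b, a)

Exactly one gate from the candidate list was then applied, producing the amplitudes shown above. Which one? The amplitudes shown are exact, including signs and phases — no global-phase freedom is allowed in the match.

The unique candidate consistent with the amplitudes is CNOT(a, b).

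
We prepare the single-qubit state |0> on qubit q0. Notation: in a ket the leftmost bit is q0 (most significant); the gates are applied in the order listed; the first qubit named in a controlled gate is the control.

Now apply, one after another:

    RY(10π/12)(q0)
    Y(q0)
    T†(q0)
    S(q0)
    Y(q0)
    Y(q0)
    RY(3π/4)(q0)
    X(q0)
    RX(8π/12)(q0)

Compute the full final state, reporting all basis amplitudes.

The resulting statevector has amplitude -3*sqrt(4 - 2*sqrt(2))/16 - sqrt(12 - 6*sqrt(2))/16 - 3*sqrt(2*sqrt(2) + 4)*exp(I*pi/4)/16 - I*sqrt(6*sqrt(2) + 12)/16 - I*sqrt(2*sqrt(2) + 4)/16 - sqrt(4 - 2*sqrt(2))*exp(3*I*pi/4)/16 + sqrt(12 - 6*sqrt(2))*exp(3*I*pi/4)/16 + sqrt(6*sqrt(2) + 12)*exp(I*pi/4)/16 on |0>, -3*sqrt(2*sqrt(2) + 4)/16 - sqrt(6*sqrt(2) + 12)/16 - sqrt(6*sqrt(2) + 12)*exp(3*I*pi/4)/16 - I*sqrt(12 - 6*sqrt(2))/16 - sqrt(12 - 6*sqrt(2))*exp(I*pi/4)/16 - I*sqrt(4 - 2*sqrt(2))/16 + sqrt(2*sqrt(2) + 4)*exp(3*I*pi/4)/16 + 3*sqrt(4 - 2*sqrt(2))*exp(I*pi/4)/16 on |1>.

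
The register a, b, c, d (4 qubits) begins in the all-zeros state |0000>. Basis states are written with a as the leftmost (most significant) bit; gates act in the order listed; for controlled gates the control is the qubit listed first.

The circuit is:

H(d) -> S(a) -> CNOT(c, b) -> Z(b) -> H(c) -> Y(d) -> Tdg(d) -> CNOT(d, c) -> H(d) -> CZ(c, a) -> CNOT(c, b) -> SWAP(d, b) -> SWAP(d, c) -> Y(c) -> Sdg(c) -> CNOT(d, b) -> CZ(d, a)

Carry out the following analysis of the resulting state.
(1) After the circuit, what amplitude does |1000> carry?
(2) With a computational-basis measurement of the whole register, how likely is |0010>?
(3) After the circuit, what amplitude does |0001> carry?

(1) |1000> carries amplitude 0 in the final state.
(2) The probability of measuring |0010> is 1/4 - sqrt(2)/8.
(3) The amplitude on |0001> is sqrt(2)*(-1 + exp(3*I*pi/4))/4.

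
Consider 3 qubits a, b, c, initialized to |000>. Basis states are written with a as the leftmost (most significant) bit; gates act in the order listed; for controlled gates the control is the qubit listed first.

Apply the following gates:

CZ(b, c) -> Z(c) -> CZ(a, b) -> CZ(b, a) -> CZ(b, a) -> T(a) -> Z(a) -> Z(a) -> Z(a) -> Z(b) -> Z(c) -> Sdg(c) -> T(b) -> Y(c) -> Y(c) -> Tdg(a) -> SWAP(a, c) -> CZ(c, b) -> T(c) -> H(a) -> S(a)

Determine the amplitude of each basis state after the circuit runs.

The final amplitudes are sqrt(2)/2 on |000>, sqrt(2)*I/2 on |100>, and 0 on every other basis state.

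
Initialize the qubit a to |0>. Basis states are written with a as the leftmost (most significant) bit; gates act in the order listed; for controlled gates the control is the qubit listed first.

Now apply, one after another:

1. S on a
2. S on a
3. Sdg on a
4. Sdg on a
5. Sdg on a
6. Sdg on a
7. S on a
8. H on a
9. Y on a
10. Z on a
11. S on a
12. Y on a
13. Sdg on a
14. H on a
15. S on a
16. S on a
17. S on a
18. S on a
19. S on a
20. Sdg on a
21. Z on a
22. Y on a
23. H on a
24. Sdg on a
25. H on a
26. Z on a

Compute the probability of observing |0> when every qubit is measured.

The probability of measuring |0> is 1/2. Key observation: gates 16-19 undo each other exactly, leaving only the rest of the circuit to track.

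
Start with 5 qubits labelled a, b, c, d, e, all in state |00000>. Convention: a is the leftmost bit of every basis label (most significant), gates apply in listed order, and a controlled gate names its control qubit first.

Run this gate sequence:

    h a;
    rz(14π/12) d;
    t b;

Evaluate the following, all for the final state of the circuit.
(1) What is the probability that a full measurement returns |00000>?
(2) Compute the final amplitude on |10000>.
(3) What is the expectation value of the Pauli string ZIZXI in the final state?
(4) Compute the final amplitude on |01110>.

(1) A full measurement returns |00000> with probability 1/2.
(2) |10000> carries amplitude -sqrt(2)*exp(5*I*pi/12)/2 in the final state.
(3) The expectation value of ZIZXI is 0.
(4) The amplitude on |01110> is 0.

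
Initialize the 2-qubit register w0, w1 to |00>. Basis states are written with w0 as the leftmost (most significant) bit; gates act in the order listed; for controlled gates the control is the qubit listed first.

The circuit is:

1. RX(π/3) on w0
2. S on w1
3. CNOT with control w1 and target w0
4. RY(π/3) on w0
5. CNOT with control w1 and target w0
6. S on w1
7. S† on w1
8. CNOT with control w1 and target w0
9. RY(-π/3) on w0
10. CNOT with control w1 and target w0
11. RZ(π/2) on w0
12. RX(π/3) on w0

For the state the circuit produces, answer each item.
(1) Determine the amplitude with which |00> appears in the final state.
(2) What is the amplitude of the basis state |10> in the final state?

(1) |00> carries amplitude (-3 + I)*exp(3*I*pi/4)/4 in the final state. Key observation: steps 3-10 multiply out to the identity, so the circuit reduces to the remaining gates.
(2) |10> carries amplitude sqrt(3)*(-1 + I)*exp(3*I*pi/4)/4 in the final state.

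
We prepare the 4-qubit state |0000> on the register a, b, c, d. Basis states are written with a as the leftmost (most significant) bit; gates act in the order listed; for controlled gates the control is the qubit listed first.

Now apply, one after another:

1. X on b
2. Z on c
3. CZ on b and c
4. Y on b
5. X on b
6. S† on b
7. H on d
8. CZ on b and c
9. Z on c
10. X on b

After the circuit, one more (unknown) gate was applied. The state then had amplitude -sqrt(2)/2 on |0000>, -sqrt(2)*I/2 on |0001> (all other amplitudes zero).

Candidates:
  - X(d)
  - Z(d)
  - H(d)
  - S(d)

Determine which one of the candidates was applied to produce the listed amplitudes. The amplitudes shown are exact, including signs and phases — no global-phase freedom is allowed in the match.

It was S(d) that produced the state shown.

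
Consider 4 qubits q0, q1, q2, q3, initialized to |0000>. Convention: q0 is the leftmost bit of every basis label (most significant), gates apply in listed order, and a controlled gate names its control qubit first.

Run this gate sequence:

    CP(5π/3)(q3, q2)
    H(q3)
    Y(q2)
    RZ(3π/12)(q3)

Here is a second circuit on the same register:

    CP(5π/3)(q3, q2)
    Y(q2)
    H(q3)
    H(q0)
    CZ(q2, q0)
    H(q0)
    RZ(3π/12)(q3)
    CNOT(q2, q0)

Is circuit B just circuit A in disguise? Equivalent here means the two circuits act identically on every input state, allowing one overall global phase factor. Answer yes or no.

Yes: on every input state the two circuits agree up to one overall phase factor.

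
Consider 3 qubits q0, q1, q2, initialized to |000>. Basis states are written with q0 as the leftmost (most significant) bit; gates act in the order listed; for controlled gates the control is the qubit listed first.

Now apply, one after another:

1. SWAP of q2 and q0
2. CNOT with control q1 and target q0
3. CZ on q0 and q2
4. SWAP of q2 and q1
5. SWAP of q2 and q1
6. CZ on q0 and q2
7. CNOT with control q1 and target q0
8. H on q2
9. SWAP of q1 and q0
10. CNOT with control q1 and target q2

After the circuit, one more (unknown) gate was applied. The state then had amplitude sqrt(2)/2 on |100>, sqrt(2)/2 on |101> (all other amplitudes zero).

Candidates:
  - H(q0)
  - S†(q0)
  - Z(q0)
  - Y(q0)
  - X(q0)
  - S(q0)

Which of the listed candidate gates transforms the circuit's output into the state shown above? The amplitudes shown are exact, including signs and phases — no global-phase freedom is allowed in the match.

The unique candidate consistent with the amplitudes is X(q0). Key observation: steps 2-7 multiply out to the identity, so the circuit reduces to the remaining gates.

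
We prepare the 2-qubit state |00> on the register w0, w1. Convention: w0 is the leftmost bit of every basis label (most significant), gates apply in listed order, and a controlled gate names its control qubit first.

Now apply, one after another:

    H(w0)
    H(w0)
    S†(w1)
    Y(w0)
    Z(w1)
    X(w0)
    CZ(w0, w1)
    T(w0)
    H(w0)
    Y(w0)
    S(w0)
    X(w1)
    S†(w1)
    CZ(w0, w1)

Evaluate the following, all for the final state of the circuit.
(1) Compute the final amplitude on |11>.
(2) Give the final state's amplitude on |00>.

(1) The amplitude on |11> is sqrt(2)/2.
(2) The amplitude on |00> is 0.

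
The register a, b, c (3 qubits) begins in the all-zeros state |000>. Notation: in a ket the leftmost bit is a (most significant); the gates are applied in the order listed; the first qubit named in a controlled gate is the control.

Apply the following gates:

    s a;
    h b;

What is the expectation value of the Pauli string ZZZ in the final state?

The observable ZZZ averages to 0.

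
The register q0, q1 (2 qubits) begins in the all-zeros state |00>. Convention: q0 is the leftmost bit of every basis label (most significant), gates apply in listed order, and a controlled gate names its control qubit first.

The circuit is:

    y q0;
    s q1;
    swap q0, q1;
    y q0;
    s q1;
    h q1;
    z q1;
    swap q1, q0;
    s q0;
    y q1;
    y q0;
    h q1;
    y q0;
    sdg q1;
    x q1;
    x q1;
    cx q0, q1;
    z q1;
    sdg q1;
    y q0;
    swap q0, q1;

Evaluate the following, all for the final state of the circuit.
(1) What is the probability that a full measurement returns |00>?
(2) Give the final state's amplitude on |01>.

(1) Outcome |00> occurs with probability 1/4.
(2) |01> carries amplitude -I/2 in the final state.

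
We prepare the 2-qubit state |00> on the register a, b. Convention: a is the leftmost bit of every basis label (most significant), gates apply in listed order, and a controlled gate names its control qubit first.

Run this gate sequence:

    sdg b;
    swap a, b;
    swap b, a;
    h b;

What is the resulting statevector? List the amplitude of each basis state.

The resulting statevector has amplitude sqrt(2)/2 on |00>, sqrt(2)/2 on |01>, 0 on |10>, 0 on |11>.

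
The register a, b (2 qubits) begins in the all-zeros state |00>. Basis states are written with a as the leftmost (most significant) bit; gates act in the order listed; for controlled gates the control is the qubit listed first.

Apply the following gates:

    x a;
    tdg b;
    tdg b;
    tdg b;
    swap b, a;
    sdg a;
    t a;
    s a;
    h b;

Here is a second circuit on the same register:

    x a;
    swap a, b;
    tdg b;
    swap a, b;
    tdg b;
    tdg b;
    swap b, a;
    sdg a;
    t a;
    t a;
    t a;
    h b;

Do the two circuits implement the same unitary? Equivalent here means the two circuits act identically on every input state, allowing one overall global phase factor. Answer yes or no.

No, they are not equivalent — no single phase factor reconciles the two unitaries.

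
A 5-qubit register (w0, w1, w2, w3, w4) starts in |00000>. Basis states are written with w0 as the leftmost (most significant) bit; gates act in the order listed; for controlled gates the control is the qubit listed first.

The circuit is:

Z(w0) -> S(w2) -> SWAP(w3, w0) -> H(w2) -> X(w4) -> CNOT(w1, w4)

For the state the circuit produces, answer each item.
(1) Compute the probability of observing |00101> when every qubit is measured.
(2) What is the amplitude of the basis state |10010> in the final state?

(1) Outcome |00101> occurs with probability 1/2.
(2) |10010> carries amplitude 0 in the final state.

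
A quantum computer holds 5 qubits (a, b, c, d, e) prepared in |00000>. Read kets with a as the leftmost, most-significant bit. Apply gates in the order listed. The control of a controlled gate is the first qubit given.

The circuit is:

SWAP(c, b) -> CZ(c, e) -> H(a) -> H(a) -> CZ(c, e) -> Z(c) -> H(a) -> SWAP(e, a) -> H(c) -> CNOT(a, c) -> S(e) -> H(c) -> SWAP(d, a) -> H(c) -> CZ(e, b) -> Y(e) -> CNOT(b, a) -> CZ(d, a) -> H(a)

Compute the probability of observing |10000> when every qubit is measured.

The probability of measuring |10000> is 1/8. Key observation: the block from step 2 through step 5 cancels to the identity and can be dropped.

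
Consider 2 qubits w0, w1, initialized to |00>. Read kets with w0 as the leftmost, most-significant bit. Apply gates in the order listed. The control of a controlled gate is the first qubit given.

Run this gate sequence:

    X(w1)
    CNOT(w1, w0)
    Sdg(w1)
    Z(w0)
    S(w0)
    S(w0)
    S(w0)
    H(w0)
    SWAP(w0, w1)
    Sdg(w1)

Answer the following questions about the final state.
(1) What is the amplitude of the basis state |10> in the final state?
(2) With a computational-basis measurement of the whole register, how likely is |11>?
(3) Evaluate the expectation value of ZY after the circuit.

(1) The final state's coefficient on |10> equals sqrt(2)/2.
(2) The probability of measuring |11> is 1/2.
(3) The observable ZY averages to -1.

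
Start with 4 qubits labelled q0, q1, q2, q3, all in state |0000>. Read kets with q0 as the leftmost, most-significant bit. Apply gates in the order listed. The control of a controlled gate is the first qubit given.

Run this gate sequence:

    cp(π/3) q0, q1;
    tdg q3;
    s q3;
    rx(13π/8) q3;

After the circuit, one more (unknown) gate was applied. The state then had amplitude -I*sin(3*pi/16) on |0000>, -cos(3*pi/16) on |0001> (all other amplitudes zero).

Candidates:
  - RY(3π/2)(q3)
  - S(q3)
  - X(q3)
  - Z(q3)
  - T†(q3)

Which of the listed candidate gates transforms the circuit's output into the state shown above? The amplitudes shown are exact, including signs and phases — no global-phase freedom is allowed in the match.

The unique candidate consistent with the amplitudes is X(q3).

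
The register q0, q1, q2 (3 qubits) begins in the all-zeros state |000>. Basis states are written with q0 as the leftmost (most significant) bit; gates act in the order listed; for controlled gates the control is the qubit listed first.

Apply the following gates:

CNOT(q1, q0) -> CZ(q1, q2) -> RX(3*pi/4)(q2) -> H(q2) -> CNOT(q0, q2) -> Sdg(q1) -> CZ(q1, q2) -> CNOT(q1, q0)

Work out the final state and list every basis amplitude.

The resulting statevector has amplitude sqrt(2)*sqrt(2 - sqrt(2))/4 - sqrt(2)*I*sqrt(sqrt(2) + 2)/4 on |000>, sqrt(2)*sqrt(2 - sqrt(2))/4 + sqrt(2)*I*sqrt(sqrt(2) + 2)/4 on |001>, and 0 on every other basis state.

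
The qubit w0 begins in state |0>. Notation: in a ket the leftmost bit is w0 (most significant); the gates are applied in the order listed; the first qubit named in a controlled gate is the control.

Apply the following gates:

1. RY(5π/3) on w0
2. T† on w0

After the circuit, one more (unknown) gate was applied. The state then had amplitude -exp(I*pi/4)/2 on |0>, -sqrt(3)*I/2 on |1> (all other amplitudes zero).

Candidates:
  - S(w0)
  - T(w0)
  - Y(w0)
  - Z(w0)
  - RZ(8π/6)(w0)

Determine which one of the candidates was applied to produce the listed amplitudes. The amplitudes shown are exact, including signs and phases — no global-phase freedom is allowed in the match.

The unique candidate consistent with the amplitudes is Y(w0).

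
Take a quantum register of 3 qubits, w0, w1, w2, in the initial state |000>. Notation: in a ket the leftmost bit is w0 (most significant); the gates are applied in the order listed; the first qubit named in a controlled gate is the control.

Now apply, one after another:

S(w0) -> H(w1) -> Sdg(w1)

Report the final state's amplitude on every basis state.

After the circuit, the state carries amplitude sqrt(2)/2 on |000>, -sqrt(2)*I/2 on |010>, and 0 on every other basis state.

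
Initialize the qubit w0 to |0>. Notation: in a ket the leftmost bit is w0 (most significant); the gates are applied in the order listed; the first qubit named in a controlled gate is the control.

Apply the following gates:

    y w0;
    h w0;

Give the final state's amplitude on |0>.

The final state's coefficient on |0> equals sqrt(2)*I/2.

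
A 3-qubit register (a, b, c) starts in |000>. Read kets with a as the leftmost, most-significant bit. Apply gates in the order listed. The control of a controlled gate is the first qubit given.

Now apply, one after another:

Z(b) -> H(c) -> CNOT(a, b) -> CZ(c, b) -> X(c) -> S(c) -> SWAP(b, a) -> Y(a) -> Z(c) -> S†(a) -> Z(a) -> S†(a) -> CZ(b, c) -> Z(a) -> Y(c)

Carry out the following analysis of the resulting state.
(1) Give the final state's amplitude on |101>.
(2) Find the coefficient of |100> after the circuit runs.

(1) The amplitude on |101> is sqrt(2)/2.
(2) The final state's coefficient on |100> equals sqrt(2)*I/2.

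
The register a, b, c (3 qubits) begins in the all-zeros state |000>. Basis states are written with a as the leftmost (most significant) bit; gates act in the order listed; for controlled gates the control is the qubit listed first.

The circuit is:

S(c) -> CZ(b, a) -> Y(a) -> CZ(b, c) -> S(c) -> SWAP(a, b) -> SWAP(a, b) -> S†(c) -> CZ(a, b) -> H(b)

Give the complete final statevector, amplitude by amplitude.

The final amplitudes are sqrt(2)*I/2 on |100>, sqrt(2)*I/2 on |110>, and 0 on every other basis state. Key observation: steps 5-8 multiply out to the identity, so the circuit reduces to the remaining gates.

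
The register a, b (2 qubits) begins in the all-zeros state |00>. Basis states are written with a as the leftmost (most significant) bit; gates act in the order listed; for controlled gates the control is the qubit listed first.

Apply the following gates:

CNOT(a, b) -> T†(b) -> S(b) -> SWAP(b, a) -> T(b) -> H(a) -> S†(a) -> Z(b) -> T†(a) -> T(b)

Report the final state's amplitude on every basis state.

The final amplitudes are sqrt(2)/2 on |00>, 0 on |01>, -sqrt(2)*exp(I*pi/4)/2 on |10>, 0 on |11>.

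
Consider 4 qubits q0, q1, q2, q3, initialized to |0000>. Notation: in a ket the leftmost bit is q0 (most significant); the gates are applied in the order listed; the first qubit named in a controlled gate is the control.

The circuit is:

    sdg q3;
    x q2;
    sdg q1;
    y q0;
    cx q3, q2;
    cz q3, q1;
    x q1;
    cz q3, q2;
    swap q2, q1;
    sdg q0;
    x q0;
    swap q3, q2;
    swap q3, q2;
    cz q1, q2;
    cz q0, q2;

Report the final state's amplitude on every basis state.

After the circuit, the state carries amplitude -1 on |0110>, and 0 on every other basis state. Key observation: steps 12-13 multiply out to the identity, so the circuit reduces to the remaining gates.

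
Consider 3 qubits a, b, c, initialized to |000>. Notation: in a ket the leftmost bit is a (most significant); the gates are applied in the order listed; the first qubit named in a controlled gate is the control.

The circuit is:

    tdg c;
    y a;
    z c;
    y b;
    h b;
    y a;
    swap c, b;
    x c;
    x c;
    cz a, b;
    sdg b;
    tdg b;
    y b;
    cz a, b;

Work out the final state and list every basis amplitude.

The resulting statevector has amplitude -sqrt(2)/2 on |010>, sqrt(2)/2 on |011>, and 0 on every other basis state.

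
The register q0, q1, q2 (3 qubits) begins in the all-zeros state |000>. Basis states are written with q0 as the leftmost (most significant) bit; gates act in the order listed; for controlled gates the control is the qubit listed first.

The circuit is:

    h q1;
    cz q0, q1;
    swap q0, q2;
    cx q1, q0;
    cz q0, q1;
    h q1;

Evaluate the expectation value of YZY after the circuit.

The expectation value of YZY is 0.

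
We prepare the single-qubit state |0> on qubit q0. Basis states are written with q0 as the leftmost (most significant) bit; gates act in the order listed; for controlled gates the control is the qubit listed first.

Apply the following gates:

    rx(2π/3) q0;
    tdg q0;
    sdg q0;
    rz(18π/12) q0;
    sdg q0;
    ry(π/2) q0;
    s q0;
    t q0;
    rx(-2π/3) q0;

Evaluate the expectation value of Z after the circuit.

In the final state, Z has expectation -3/8 + sqrt(6)/4.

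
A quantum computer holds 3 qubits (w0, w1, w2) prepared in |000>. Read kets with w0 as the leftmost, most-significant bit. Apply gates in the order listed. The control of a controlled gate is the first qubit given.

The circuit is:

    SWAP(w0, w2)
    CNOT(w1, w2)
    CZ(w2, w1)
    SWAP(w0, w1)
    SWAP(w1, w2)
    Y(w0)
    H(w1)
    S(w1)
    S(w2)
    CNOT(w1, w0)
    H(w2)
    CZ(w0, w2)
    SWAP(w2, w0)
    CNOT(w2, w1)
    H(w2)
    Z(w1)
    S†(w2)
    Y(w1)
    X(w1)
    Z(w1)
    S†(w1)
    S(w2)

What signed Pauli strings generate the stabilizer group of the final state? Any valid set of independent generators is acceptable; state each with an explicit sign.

The final state is stabilized by the group generated by +YIZ, +ZIY, -IZI; other independent generating sets are equally valid.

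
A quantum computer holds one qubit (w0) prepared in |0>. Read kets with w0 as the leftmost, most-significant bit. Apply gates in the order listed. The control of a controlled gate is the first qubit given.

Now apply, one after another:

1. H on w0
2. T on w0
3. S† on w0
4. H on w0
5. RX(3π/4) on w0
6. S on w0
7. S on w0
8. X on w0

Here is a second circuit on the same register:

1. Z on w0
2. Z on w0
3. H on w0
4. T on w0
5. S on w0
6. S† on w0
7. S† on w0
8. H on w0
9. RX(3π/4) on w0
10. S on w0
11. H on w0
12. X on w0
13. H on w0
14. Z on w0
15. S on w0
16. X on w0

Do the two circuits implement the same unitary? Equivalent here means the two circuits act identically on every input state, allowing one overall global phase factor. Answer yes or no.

Yes — the two circuits implement the same unitary up to a global phase.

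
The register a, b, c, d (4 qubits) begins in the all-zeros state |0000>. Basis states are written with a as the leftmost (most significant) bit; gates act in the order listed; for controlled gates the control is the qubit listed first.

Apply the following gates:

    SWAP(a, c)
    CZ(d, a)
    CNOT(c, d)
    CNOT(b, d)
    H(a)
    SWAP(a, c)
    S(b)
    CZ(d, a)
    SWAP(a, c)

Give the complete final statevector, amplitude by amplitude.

The final amplitudes are sqrt(2)/2 on |0000>, sqrt(2)/2 on |1000>, and 0 on every other basis state.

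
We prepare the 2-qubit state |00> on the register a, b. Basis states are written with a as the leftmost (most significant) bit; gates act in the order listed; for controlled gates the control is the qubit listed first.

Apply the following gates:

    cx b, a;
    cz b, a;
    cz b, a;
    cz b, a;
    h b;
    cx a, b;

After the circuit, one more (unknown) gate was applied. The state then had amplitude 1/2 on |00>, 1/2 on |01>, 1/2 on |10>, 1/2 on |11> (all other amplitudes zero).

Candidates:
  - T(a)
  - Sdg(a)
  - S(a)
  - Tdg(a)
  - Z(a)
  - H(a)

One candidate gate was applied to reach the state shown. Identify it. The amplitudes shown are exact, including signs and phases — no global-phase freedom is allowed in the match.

The unique candidate consistent with the amplitudes is H(a). Key observation: steps 2-3 multiply out to the identity, so the circuit reduces to the remaining gates.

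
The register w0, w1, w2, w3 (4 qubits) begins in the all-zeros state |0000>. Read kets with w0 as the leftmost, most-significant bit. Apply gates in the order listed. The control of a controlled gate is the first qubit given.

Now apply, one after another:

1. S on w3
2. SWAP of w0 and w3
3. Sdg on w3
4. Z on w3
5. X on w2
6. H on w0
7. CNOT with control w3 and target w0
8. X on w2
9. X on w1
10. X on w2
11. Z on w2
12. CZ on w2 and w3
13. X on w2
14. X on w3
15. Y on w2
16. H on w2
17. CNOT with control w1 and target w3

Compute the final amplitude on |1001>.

The final state's coefficient on |1001> equals 0.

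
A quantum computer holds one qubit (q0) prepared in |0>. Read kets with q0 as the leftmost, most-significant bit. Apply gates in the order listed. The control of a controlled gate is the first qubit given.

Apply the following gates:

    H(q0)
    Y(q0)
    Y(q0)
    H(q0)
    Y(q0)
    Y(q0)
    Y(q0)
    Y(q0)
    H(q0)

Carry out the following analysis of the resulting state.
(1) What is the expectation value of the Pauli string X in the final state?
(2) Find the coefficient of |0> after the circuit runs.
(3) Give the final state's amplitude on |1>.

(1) The expectation value of X is 1.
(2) |0> carries amplitude sqrt(2)/2 in the final state.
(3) The amplitude on |1> is sqrt(2)/2.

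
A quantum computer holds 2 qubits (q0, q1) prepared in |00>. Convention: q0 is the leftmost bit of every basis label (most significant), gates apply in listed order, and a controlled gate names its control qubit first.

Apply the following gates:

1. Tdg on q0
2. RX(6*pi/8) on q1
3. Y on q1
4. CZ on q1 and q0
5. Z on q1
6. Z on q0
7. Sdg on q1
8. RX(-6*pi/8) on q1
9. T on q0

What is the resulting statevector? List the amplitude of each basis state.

The final amplitudes are sqrt(2)*(-1 - I)/4 on |00>, (1 - I)*(sqrt(2) - 2*I)/4 on |01>, 0 on |10>, 0 on |11>.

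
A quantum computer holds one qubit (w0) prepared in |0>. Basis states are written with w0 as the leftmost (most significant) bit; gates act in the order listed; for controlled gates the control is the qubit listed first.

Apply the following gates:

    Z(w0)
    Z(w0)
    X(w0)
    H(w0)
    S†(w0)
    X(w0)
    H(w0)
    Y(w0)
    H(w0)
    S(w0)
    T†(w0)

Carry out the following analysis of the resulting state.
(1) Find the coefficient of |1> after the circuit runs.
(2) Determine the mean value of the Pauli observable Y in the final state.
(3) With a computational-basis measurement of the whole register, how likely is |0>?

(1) The amplitude on |1> is sqrt(2)*exp(I*pi/4)/2.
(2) The expectation value of Y is -sqrt(2)/2.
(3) The probability of measuring |0> is 1/2.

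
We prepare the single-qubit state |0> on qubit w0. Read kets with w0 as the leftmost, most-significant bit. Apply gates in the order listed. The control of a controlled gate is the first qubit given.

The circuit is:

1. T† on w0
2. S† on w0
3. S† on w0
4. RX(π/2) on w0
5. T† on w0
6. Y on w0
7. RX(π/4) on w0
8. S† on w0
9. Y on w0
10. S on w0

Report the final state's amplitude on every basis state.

After the circuit, the state carries amplitude -sqrt(2)*I*sqrt(sqrt(2) + 2)/4 - sqrt(2)*sqrt(2 - sqrt(2))*exp(I*pi/4)/4 on |0>, sqrt(2)*(-sqrt(2 - sqrt(2)) - sqrt(sqrt(2) + 2)*exp(3*I*pi/4))/4 on |1>.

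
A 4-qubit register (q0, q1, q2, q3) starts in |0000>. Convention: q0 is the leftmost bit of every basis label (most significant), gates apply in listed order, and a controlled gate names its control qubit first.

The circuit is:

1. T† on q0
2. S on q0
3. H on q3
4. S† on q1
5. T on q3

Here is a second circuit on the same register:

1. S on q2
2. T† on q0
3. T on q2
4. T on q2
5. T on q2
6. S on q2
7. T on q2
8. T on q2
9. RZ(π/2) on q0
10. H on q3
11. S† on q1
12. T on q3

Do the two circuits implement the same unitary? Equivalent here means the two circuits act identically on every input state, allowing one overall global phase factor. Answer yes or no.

No, they are not equivalent — no single phase factor reconciles the two unitaries.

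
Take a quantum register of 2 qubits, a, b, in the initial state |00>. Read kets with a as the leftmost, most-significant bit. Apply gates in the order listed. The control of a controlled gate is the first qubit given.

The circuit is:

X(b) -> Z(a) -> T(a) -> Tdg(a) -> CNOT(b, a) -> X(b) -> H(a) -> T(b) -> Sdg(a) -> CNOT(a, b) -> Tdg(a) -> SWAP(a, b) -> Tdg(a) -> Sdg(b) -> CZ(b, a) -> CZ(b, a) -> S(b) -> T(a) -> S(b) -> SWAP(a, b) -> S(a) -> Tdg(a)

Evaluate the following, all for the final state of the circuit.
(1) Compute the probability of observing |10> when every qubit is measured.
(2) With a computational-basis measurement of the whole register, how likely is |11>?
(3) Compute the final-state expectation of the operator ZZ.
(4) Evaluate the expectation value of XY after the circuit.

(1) Outcome |10> occurs with probability 0. Key observation: the block from step 13 through step 18 cancels to the identity and can be dropped.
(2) A full measurement returns |11> with probability 1/2.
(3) The observable ZZ averages to 1.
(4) The observable XY averages to 0.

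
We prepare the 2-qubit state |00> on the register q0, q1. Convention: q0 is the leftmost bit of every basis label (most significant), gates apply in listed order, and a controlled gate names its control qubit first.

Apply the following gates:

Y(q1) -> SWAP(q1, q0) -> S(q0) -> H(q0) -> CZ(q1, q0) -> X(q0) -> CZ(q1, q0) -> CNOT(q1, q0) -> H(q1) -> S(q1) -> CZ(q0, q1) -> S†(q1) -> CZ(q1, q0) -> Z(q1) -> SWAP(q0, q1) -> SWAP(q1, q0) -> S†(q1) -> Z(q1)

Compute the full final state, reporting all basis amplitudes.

The final amplitudes are 1/2 on |00>, -I/2 on |01>, -1/2 on |10>, I/2 on |11>.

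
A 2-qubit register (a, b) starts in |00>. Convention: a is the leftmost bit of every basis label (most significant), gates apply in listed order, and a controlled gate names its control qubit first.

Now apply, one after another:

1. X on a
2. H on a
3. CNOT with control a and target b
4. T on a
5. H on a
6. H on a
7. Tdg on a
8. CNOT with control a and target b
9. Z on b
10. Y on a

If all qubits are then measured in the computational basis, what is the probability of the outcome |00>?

A full measurement returns |00> with probability 1/2. Key observation: the block from step 3 through step 8 cancels to the identity and can be dropped.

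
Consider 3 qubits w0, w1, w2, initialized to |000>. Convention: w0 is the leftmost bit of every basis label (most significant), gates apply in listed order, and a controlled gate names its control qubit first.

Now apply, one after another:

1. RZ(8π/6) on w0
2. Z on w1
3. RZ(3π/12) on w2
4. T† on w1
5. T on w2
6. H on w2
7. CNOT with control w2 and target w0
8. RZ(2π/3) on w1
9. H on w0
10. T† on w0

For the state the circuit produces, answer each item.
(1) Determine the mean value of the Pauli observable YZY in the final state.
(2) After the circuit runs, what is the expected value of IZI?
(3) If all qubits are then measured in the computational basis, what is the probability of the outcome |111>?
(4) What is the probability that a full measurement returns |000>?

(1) In the final state, YZY has expectation sqrt(2)/2.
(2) The expectation value of IZI is 1.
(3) Outcome |111> occurs with probability 0.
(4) The probability of measuring |000> is 1/4.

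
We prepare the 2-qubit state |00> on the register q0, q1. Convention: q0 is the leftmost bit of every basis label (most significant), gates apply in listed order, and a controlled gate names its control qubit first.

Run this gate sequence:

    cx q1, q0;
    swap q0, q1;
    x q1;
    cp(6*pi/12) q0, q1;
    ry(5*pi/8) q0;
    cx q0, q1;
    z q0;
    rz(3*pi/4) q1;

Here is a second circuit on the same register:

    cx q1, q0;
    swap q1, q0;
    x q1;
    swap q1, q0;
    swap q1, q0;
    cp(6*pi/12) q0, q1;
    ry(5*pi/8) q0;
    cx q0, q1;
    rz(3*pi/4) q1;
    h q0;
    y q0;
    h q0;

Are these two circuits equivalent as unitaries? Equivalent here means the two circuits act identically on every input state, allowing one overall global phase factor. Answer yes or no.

No, they are not equivalent — no single phase factor reconciles the two unitaries.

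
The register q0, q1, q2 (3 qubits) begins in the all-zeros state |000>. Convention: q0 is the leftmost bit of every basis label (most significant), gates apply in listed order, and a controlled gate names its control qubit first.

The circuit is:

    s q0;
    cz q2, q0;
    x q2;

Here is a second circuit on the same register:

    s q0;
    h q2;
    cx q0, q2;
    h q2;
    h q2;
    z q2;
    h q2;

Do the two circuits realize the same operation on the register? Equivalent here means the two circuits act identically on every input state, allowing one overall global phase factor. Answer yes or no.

Yes — the two circuits implement the same unitary up to a global phase.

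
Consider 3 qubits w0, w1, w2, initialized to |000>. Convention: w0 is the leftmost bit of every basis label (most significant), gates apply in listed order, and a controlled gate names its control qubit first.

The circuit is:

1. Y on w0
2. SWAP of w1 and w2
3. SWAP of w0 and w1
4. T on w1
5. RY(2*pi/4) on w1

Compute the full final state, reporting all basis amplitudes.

After the circuit, the state carries amplitude -sqrt(2)*exp(3*I*pi/4)/2 on |000>, sqrt(2)*exp(3*I*pi/4)/2 on |010>, and 0 on every other basis state.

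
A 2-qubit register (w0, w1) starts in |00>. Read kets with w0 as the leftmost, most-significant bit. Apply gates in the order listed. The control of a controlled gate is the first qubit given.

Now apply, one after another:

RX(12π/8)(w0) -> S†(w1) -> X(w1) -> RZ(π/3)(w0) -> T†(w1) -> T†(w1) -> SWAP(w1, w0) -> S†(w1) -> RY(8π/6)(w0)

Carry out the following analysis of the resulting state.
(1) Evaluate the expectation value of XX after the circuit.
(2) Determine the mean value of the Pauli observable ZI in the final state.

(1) The expectation value of XX is sqrt(3)/4.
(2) In the final state, ZI has expectation 1/2.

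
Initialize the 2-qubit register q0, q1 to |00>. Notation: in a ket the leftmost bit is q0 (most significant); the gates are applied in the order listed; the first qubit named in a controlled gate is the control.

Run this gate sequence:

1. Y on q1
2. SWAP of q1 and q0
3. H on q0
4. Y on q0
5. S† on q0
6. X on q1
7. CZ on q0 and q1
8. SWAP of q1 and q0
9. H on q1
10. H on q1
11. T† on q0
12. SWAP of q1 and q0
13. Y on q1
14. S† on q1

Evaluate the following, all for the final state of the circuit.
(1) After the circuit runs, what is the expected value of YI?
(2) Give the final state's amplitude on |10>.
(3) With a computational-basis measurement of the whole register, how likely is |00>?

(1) The observable YI averages to 1.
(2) |10> carries amplitude sqrt(2)*exp(3*I*pi/4)/2 in the final state.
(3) The probability of measuring |00> is 1/2.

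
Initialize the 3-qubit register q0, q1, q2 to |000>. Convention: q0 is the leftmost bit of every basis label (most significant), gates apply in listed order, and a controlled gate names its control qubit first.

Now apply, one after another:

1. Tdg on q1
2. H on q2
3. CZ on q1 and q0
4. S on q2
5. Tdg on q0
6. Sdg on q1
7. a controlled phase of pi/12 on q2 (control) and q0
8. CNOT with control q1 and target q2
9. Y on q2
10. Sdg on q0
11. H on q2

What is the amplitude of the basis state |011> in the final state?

|011> carries amplitude 0 in the final state.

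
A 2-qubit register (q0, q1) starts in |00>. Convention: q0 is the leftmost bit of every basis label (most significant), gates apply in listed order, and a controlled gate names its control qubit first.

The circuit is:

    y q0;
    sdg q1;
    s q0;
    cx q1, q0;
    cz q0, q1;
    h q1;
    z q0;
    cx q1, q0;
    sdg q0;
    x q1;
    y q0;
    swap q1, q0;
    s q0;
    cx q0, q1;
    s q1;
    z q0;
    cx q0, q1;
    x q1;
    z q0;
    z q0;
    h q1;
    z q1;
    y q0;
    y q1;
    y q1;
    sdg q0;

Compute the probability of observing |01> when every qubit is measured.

The probability of measuring |01> is 1/4.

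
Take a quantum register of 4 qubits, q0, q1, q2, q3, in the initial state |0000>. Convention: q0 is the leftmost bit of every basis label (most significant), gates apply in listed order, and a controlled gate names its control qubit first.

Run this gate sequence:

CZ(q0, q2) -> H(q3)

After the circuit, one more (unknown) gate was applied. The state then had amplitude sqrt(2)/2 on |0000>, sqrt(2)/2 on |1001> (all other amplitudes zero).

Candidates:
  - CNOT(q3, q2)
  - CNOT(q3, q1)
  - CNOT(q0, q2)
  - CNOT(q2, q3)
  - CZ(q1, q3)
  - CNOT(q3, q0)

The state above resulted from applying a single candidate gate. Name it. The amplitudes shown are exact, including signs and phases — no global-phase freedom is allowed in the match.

The unique candidate consistent with the amplitudes is CNOT(q3, q0).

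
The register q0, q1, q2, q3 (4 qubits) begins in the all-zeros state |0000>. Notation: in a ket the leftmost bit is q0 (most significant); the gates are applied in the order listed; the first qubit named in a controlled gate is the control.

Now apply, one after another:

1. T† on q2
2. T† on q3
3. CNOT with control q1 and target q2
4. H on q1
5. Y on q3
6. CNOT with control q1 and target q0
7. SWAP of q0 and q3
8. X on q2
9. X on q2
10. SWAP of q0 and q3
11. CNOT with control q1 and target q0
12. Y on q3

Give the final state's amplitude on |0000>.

The final state's coefficient on |0000> equals sqrt(2)/2.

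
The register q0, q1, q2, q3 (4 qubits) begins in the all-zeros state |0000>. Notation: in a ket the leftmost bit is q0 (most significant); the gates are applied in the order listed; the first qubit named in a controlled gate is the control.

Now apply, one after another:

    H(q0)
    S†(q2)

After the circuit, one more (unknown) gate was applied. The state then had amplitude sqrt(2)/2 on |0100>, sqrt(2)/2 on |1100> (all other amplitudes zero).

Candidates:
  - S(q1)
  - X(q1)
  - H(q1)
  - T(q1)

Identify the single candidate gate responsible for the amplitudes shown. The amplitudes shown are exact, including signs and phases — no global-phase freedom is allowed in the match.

The applied gate was X(q1).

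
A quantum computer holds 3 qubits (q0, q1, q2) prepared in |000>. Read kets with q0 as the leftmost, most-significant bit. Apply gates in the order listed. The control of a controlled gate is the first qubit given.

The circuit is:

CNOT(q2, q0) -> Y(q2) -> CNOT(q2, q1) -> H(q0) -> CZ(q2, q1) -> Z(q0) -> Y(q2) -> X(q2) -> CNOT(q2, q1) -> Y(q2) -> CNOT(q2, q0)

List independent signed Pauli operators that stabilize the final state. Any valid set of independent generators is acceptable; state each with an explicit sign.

The final state is stabilized by the group generated by -XII, +IZI, +IIZ; other independent generating sets are equally valid.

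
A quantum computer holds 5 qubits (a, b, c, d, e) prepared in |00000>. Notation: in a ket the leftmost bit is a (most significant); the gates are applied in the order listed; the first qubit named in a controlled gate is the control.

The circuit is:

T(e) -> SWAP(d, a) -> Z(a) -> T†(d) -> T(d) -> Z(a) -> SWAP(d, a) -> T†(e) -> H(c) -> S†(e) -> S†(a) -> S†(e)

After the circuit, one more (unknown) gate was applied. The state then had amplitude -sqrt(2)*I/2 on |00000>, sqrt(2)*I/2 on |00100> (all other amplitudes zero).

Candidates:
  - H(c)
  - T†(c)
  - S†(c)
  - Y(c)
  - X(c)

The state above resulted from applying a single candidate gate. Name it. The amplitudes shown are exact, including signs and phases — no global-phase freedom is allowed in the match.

The unique candidate consistent with the amplitudes is Y(c). Key observation: gates 1-8 undo each other exactly, leaving only the rest of the circuit to track.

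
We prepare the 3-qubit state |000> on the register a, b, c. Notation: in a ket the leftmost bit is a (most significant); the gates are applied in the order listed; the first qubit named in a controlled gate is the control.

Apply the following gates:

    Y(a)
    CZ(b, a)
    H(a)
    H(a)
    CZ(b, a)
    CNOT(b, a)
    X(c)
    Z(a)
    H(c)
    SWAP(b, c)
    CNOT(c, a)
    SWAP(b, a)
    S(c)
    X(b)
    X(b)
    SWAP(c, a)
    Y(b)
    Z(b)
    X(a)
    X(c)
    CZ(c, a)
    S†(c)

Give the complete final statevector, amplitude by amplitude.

After the circuit, the state carries amplitude sqrt(2)/2 on |100>, -sqrt(2)*I/2 on |101>, and 0 on every other basis state. Key observation: gates 2-5 undo each other exactly, leaving only the rest of the circuit to track.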